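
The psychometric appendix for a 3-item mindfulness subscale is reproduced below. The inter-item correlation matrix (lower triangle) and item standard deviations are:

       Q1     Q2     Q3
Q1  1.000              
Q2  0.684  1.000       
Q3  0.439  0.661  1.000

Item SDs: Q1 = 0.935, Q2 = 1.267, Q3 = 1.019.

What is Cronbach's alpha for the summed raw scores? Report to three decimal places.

Σσ²ᵢ = 0.935² + 1.267² + 1.019² = 3.5179
Covariances σ_ij = r_ij · s_i · s_j:
  σ(Q1,Q2) = 0.684 × 0.935 × 1.267 = 0.8103
  σ(Q1,Q3) = 0.439 × 0.935 × 1.019 = 0.4183
  σ(Q2,Q3) = 0.661 × 1.267 × 1.019 = 0.8534
σ²_T = Σσ²ᵢ + 2·Σσ_ij = 3.5179 + 2 × 2.0820 = 7.6819
α = (3/2)·(1 − 3.5179/7.6819) = 0.813

Cronbach's alpha = 0.813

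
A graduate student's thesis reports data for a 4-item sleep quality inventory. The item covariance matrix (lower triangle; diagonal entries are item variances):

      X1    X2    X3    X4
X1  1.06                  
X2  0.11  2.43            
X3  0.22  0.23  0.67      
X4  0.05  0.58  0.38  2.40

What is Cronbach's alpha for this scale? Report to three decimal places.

α = 0.432

Σσᵢ² = 1.06 + 2.43 + 0.67 + 2.40 = 6.56
Σ_{i<j} σ_ij = 1.57
total variance = 6.56 + 2 × 1.57 = 9.70
α = (k/(k−1))·(1 − Σσᵢ²/total variance) = (4/3)·(1 − 6.56/9.70) = 0.432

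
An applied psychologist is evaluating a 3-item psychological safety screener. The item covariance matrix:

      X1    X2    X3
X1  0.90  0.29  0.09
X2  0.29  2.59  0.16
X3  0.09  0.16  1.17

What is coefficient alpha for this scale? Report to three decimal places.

Σσ²ᵢ = 0.90 + 2.59 + 1.17 = 4.66
Σ_{i<j} σ_ij = 0.54
total variance = 4.66 + 2 × 0.54 = 5.74
α = (k/(k−1))·(1 − Σσ²ᵢ/total variance) = (3/2)·(1 − 4.66/5.74) = 0.282

coefficient alpha = 0.282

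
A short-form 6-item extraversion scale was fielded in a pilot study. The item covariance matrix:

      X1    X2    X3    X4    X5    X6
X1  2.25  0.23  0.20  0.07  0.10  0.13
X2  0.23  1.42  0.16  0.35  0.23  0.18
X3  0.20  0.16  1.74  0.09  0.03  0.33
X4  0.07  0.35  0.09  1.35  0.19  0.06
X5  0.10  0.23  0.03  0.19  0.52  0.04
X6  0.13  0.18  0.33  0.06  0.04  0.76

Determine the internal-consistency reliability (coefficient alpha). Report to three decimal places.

coefficient alpha = 0.447

Σσ²ᵢ = 2.25 + 1.42 + 1.74 + 1.35 + 0.52 + 0.76 = 8.04
Sum of off-diagonal covariances = 2.39
Var(T) = 8.04 + 2 × 2.39 = 12.82
α = (k/(k−1))·(1 − Σσ²ᵢ/Var(T)) = (6/5)·(1 − 8.04/12.82) = 0.447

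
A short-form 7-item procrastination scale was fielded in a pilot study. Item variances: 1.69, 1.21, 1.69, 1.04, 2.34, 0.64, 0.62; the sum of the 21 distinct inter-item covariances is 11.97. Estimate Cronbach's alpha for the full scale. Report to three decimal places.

α = 0.842

ΣVar(i) = 1.69 + 1.21 + 1.69 + 1.04 + 2.34 + 0.64 + 0.62 = 9.23
Sum of distinct covariances = 11.97
Var(T) = ΣVar(i) + 2·Σcov = 9.23 + 2 × 11.97 = 33.17
α = (7/6)·(1 − 9.23/33.17) = 0.842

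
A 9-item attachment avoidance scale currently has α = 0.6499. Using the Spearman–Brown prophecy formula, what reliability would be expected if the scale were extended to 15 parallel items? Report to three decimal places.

Length factor m = 15/9 = 1.6667
α' = m·α / (1 + (m−1)·α)
   = 15/9 × 0.6499 / (1 + (15/9 − 1) × 0.6499)
   = 1.0832 / 1.4333 = 0.756

predicted reliability = 0.756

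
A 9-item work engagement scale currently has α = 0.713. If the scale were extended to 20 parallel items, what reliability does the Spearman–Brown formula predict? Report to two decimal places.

predicted reliability = 0.85

Length factor m = 20/9 = 2.2222
α' = m·α / (1 + (m−1)·α)
   = 20/9 × 0.713 / (1 + (20/9 − 1) × 0.713)
   = 1.5844 / 1.8714 = 0.85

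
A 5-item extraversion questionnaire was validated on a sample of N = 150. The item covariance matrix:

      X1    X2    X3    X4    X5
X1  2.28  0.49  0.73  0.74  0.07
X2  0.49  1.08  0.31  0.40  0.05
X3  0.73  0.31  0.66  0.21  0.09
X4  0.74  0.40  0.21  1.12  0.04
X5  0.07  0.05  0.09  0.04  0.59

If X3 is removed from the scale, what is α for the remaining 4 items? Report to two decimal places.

Remaining items: X1, X2, X4, X5 (k = 4).
Σσᵢ² = 2.28 + 1.08 + 1.12 + 0.59 = 5.07
σ²_T = 5.07 + 2 × 1.79 = 8.65
α (item deleted) = (4/3)·(1 − 5.07/8.65) = 0.55

α = 0.55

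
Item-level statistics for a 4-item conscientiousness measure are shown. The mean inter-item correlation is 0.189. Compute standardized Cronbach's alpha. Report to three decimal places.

α = 0.482

Standardized α = k·r̄ / (1 + (k−1)·r̄) = 4 × 0.189 / (1 + 3 × 0.189)
  = 0.7560 / 1.5670 = 0.482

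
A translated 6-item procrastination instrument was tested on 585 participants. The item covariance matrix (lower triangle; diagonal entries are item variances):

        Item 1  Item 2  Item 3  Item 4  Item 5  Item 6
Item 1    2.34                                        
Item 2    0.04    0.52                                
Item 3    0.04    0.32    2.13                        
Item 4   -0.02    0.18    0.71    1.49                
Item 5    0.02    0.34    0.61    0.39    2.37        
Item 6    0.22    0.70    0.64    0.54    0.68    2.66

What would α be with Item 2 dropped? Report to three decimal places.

Remaining items: Item 1, Item 3, Item 4, Item 5, Item 6 (k = 5).
ΣVar(i) = 2.34 + 2.13 + 1.49 + 2.37 + 2.66 = 10.99
σ²_T = 10.99 + 2 × 3.83 = 18.65
α (item deleted) = (5/4)·(1 − 10.99/18.65) = 0.513

α = 0.513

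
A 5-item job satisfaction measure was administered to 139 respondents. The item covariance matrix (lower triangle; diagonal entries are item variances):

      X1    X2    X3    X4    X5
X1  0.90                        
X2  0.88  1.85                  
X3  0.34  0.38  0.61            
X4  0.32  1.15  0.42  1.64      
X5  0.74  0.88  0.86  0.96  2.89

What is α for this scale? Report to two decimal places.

α = 0.80

Σσ²ᵢ = 0.90 + 1.85 + 0.61 + 1.64 + 2.89 = 7.89
Σ_{i<j} σ_ij = 6.93
σ²_T = 7.89 + 2 × 6.93 = 21.75
α = (k/(k−1))·(1 − Σσ²ᵢ/σ²_T) = (5/4)·(1 − 7.89/21.75) = 0.80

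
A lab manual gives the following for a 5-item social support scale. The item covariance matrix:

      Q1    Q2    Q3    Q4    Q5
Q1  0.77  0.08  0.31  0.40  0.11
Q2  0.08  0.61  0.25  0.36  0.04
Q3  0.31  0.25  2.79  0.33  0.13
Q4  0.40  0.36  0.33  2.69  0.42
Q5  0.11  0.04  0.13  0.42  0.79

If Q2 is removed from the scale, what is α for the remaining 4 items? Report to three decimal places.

α = 0.434

Remaining items: Q1, Q3, Q4, Q5 (k = 4).
sum of item variances = 0.77 + 2.79 + 2.69 + 0.79 = 7.04
σ²_total = 7.04 + 2 × 1.70 = 10.44
α (item deleted) = (4/3)·(1 − 7.04/10.44) = 0.434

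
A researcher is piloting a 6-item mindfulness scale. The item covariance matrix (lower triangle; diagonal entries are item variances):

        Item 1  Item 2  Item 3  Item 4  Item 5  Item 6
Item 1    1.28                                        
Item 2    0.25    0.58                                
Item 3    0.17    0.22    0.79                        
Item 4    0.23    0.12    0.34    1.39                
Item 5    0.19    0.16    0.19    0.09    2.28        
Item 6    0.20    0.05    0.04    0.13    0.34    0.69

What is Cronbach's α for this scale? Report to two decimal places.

Cronbach's α = 0.52

Σσ²ᵢ = 1.28 + 0.58 + 0.79 + 1.39 + 2.28 + 0.69 = 7.01
Sum of the distinct covariances = 2.72
σ²_total = 7.01 + 2 × 2.72 = 12.45
α = (k/(k−1))·(1 − Σσ²ᵢ/σ²_total) = (6/5)·(1 − 7.01/12.45) = 0.52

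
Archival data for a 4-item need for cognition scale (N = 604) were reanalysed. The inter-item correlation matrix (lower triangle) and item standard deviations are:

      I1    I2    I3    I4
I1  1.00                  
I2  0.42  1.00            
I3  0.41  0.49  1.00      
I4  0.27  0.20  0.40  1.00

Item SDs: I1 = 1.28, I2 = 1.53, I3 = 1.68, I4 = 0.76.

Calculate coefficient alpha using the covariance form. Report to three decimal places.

Σσ²ᵢ = 1.28² + 1.53² + 1.68² + 0.76² = 7.3793
Covariances σ_ij = r_ij · s_i · s_j:
  σ(I1,I2) = 0.42 × 1.28 × 1.53 = 0.8225
  σ(I1,I3) = 0.41 × 1.28 × 1.68 = 0.8817
  σ(I1,I4) = 0.27 × 1.28 × 0.76 = 0.2627
  σ(I2,I3) = 0.49 × 1.53 × 1.68 = 1.2595
  σ(I2,I4) = 0.20 × 1.53 × 0.76 = 0.2326
  σ(I3,I4) = 0.40 × 1.68 × 0.76 = 0.5107
σ²_T = Σσ²ᵢ + 2·Σσ_ij = 7.3793 + 2 × 3.9697 = 15.3187
α = (4/3)·(1 − 7.3793/15.3187) = 0.691

coefficient alpha = 0.691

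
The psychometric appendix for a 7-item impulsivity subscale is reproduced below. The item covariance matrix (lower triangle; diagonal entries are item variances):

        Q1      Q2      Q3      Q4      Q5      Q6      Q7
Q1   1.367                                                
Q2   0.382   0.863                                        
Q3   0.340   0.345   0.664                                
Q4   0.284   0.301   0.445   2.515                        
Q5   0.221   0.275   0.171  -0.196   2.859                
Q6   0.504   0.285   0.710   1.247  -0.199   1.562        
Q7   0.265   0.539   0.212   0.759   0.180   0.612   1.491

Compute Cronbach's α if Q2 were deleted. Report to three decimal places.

Remaining items: Q1, Q3, Q4, Q5, Q6, Q7 (k = 6).
sum of item variances = 1.367 + 0.664 + 2.515 + 2.859 + 1.562 + 1.491 = 10.458
σ²_T = 10.458 + 2 × 5.555 = 21.568
α (item deleted) = (6/5)·(1 − 10.458/21.568) = 0.618

Cronbach's α = 0.618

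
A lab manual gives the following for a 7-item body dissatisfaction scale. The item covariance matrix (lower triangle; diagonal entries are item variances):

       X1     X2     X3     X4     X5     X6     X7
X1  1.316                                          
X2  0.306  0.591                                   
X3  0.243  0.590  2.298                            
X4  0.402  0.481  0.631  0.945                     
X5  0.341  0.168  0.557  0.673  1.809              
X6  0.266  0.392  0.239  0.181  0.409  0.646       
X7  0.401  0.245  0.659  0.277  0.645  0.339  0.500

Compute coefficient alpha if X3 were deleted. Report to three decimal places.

α = 0.787

Remaining items: X1, X2, X4, X5, X6, X7 (k = 6).
sum of item variances = 1.316 + 0.591 + 0.945 + 1.809 + 0.646 + 0.500 = 5.807
total variance = 5.807 + 2 × 5.526 = 16.859
α (item deleted) = (6/5)·(1 − 5.807/16.859) = 0.787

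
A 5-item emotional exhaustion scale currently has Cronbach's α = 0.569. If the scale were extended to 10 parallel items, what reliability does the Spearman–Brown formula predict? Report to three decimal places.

Length factor m = 10/5 = 2.0000
α' = m·α / (1 + (m−1)·α)
   = 10/5 × 0.569 / (1 + (10/5 − 1) × 0.569)
   = 1.1380 / 1.5690 = 0.725

predicted reliability = 0.725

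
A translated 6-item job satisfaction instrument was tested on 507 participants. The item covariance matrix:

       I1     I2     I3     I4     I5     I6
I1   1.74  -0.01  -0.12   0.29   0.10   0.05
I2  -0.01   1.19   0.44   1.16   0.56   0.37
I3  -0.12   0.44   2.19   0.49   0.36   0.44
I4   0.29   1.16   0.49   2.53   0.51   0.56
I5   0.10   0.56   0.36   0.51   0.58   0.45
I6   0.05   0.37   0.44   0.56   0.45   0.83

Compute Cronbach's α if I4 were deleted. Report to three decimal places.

Remaining items: I1, I2, I3, I5, I6 (k = 5).
Σσ²ᵢ = 1.74 + 1.19 + 2.19 + 0.58 + 0.83 = 6.53
σ²_T = 6.53 + 2 × 2.64 = 11.81
α (item deleted) = (5/4)·(1 − 6.53/11.81) = 0.559

α = 0.559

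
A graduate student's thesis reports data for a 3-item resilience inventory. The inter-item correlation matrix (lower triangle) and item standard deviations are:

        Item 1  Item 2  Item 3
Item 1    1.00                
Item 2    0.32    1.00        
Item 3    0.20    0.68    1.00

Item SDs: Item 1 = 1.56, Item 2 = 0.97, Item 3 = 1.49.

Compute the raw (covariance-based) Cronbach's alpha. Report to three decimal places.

Cronbach's alpha = 0.613

Σσ²ᵢ = 1.56² + 0.97² + 1.49² = 5.5946
Covariances σ_ij = r_ij · s_i · s_j:
  σ(Item 1,Item 2) = 0.32 × 1.56 × 0.97 = 0.4842
  σ(Item 1,Item 3) = 0.20 × 1.56 × 1.49 = 0.4649
  σ(Item 2,Item 3) = 0.68 × 0.97 × 1.49 = 0.9828
σ²_T = Σσ²ᵢ + 2·Σσ_ij = 5.5946 + 2 × 1.9319 = 9.4584
α = (3/2)·(1 − 5.5946/9.4584) = 0.613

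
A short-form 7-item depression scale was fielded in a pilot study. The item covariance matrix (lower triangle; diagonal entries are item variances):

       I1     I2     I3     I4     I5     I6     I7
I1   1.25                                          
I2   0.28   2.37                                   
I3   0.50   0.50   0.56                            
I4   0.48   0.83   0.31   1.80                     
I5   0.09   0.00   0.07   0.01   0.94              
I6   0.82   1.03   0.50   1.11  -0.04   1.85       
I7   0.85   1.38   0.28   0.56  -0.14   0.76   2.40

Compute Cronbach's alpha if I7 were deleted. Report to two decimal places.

Cronbach's alpha = 0.72

Remaining items: I1, I2, I3, I4, I5, I6 (k = 6).
ΣVar(i) = 1.25 + 2.37 + 0.56 + 1.80 + 0.94 + 1.85 = 8.77
total variance = 8.77 + 2 × 6.49 = 21.75
α (item deleted) = (6/5)·(1 − 8.77/21.75) = 0.72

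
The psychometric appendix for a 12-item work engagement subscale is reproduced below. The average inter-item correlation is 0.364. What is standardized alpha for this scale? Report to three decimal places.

α = 0.873

Standardized α = k·r̄ / (1 + (k−1)·r̄) = 12 × 0.364 / (1 + 11 × 0.364)
  = 4.3680 / 5.0040 = 0.873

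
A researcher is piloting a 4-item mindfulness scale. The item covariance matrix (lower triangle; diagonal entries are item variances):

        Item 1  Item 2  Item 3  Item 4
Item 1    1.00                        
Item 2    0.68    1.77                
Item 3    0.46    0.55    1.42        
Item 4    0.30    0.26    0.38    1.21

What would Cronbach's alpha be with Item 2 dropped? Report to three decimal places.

α = 0.579

Remaining items: Item 1, Item 3, Item 4 (k = 3).
ΣVar(i) = 1.00 + 1.42 + 1.21 = 3.63
σ²_T = 3.63 + 2 × 1.14 = 5.91
α (item deleted) = (3/2)·(1 − 3.63/5.91) = 0.579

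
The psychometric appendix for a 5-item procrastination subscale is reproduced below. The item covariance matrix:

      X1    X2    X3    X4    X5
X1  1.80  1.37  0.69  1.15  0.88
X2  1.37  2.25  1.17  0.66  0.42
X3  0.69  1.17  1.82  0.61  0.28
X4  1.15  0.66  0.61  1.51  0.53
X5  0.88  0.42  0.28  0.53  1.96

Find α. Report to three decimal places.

α = 0.780

Σσ²ᵢ = 1.80 + 2.25 + 1.82 + 1.51 + 1.96 = 9.34
Sum of the distinct covariances = 7.76
σ²_T = 9.34 + 2 × 7.76 = 24.86
α = (k/(k−1))·(1 − Σσ²ᵢ/σ²_T) = (5/4)·(1 − 9.34/24.86) = 0.780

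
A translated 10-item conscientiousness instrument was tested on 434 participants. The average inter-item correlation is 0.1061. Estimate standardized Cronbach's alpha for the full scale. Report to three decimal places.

Standardized α = k·r̄ / (1 + (k−1)·r̄) = 10 × 0.1061 / (1 + 9 × 0.1061)
  = 1.0610 / 1.9549 = 0.543

α = 0.543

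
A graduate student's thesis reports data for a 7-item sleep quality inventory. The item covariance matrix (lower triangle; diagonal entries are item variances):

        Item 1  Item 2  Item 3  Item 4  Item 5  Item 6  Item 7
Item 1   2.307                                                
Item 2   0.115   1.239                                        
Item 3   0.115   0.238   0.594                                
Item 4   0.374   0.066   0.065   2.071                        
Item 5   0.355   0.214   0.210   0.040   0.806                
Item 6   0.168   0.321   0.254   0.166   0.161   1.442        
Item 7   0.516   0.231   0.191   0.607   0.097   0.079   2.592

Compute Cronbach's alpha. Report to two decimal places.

α = 0.53

sum of item variances = 2.307 + 1.239 + 0.594 + 2.071 + 0.806 + 1.442 + 2.592 = 11.051
Sum of the distinct covariances = 4.583
Var(T) = 11.051 + 2 × 4.583 = 20.217
α = (k/(k−1))·(1 − sum of item variances/Var(T)) = (7/6)·(1 − 11.051/20.217) = 0.53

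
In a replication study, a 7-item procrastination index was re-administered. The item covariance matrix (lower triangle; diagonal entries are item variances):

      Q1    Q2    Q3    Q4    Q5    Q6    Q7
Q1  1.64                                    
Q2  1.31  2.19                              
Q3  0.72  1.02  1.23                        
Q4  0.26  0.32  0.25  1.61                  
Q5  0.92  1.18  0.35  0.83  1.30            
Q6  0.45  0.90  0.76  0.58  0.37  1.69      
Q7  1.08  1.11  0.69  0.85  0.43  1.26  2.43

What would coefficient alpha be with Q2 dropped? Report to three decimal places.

α = 0.797

Remaining items: Q1, Q3, Q4, Q5, Q6, Q7 (k = 6).
Σσ²ᵢ = 1.64 + 1.23 + 1.61 + 1.30 + 1.69 + 2.43 = 9.90
total variance = 9.90 + 2 × 9.80 = 29.50
α (item deleted) = (6/5)·(1 − 9.90/29.50) = 0.797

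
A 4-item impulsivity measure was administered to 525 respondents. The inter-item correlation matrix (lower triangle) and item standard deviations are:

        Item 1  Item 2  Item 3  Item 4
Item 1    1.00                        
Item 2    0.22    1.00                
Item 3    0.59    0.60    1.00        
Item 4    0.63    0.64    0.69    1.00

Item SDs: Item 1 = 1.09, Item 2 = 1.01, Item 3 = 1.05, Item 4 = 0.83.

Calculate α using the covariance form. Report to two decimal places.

α = 0.83

Σσ²ᵢ = 1.09² + 1.01² + 1.05² + 0.83² = 3.9996
Covariances σ_ij = r_ij · s_i · s_j:
  σ(Item 1,Item 2) = 0.22 × 1.09 × 1.01 = 0.2422
  σ(Item 1,Item 3) = 0.59 × 1.09 × 1.05 = 0.6753
  σ(Item 1,Item 4) = 0.63 × 1.09 × 0.83 = 0.5700
  σ(Item 2,Item 3) = 0.60 × 1.01 × 1.05 = 0.6363
  σ(Item 2,Item 4) = 0.64 × 1.01 × 0.83 = 0.5365
  σ(Item 3,Item 4) = 0.69 × 1.05 × 0.83 = 0.6013
σ²_T = Σσ²ᵢ + 2·Σσ_ij = 3.9996 + 2 × 3.2616 = 10.5228
α = (4/3)·(1 − 3.9996/10.5228) = 0.83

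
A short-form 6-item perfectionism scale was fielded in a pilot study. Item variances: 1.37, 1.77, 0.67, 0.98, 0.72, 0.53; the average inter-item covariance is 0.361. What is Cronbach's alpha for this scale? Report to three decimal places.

Cronbach's alpha = 0.770

Σσᵢ² = 1.37 + 1.77 + 0.67 + 0.98 + 0.72 + 0.53 = 6.04
Sum of the 15 distinct covariances = 15 × 0.361 = 5.415
Var(T) = Σσᵢ² + 2·Σcov = 6.04 + 2 × 5.415 = 16.870
α = (6/5)·(1 − 6.04/16.870) = 0.770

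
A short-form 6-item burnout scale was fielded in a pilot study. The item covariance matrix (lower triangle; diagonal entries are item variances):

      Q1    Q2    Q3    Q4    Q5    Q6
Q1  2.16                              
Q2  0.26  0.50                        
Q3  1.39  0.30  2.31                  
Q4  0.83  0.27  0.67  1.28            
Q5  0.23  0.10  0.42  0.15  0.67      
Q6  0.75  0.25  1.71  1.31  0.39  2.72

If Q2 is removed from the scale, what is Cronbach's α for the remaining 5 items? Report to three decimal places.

α = 0.790

Remaining items: Q1, Q3, Q4, Q5, Q6 (k = 5).
sum of item variances = 2.16 + 2.31 + 1.28 + 0.67 + 2.72 = 9.14
σ²_total = 9.14 + 2 × 7.85 = 24.84
α (item deleted) = (5/4)·(1 − 9.14/24.84) = 0.790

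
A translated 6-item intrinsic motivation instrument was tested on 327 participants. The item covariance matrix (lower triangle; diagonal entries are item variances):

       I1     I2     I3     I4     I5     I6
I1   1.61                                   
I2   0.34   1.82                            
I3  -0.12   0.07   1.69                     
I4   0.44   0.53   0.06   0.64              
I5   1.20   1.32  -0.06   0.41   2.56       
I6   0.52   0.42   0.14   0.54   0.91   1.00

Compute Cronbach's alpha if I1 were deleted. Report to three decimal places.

α = 0.662

Remaining items: I2, I3, I4, I5, I6 (k = 5).
Σσᵢ² = 1.82 + 1.69 + 0.64 + 2.56 + 1.00 = 7.71
σ²_total = 7.71 + 2 × 4.34 = 16.39
α (item deleted) = (5/4)·(1 − 7.71/16.39) = 0.662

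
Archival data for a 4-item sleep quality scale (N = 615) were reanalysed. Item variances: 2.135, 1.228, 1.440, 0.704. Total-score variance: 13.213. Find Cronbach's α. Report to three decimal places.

sum of item variances = 2.135 + 1.228 + 1.440 + 0.704 = 5.507
α = (k/(k−1))·(1 − sum of item variances/σ²_total) = (4/3)·(1 − 5.507/13.213) = 0.778

Cronbach's α = 0.778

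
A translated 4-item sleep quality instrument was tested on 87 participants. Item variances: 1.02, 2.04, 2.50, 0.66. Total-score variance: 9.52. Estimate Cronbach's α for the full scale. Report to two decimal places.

α = 0.46

Σσ²ᵢ = 1.02 + 2.04 + 2.50 + 0.66 = 6.22
α = (k/(k−1))·(1 − Σσ²ᵢ/total variance) = (4/3)·(1 − 6.22/9.52) = 0.46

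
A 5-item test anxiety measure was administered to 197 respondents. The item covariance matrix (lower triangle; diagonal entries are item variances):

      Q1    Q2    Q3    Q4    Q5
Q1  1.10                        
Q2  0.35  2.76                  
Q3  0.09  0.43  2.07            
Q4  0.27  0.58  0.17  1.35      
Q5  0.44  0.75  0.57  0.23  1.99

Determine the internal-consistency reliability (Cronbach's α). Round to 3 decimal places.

Σσᵢ² = 1.10 + 2.76 + 2.07 + 1.35 + 1.99 = 9.27
Σ_{i<j} σ_ij = 3.88
σ²_total = 9.27 + 2 × 3.88 = 17.03
α = (k/(k−1))·(1 − Σσᵢ²/σ²_total) = (5/4)·(1 − 9.27/17.03) = 0.570

α = 0.570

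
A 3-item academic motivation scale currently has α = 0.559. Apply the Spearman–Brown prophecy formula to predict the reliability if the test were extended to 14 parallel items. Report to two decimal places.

predicted reliability = 0.86

Length factor m = 14/3 = 4.6667
α' = m·α / (1 + (m−1)·α)
   = 14/3 × 0.559 / (1 + (14/3 − 1) × 0.559)
   = 2.6087 / 3.0497 = 0.86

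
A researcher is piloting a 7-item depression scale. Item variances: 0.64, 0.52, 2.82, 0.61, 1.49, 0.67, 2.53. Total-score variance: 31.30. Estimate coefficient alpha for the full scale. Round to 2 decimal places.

α = 0.82

Σσ²ᵢ = 0.64 + 0.52 + 2.82 + 0.61 + 1.49 + 0.67 + 2.53 = 9.28
α = (k/(k−1))·(1 − Σσ²ᵢ/σ²_total) = (7/6)·(1 − 9.28/31.30) = 0.82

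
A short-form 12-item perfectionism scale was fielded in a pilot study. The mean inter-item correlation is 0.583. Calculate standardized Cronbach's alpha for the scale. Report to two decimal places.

Standardized α = k·r̄ / (1 + (k−1)·r̄) = 12 × 0.583 / (1 + 11 × 0.583)
  = 6.9960 / 7.4130 = 0.94

α = 0.94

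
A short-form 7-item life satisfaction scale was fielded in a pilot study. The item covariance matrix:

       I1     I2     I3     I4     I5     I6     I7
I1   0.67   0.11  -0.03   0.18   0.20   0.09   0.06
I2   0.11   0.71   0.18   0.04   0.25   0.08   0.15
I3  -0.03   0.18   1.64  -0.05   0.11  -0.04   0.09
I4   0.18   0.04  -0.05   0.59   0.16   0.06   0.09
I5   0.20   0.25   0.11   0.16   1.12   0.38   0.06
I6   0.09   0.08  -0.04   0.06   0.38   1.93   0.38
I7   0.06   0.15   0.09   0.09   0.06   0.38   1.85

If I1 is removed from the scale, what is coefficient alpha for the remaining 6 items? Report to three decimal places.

α = 0.397

Remaining items: I2, I3, I4, I5, I6, I7 (k = 6).
ΣVar(i) = 0.71 + 1.64 + 0.59 + 1.12 + 1.93 + 1.85 = 7.84
σ²_total = 7.84 + 2 × 1.94 = 11.72
α (item deleted) = (6/5)·(1 − 7.84/11.72) = 0.397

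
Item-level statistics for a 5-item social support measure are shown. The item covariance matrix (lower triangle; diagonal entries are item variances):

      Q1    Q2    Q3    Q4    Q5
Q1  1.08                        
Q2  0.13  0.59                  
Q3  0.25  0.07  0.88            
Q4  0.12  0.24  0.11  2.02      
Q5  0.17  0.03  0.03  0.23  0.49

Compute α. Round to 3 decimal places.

α = 0.441

ΣVar(i) = 1.08 + 0.59 + 0.88 + 2.02 + 0.49 = 5.06
Sum of off-diagonal covariances = 1.38
total variance = 5.06 + 2 × 1.38 = 7.82
α = (k/(k−1))·(1 − ΣVar(i)/total variance) = (5/4)·(1 − 5.06/7.82) = 0.441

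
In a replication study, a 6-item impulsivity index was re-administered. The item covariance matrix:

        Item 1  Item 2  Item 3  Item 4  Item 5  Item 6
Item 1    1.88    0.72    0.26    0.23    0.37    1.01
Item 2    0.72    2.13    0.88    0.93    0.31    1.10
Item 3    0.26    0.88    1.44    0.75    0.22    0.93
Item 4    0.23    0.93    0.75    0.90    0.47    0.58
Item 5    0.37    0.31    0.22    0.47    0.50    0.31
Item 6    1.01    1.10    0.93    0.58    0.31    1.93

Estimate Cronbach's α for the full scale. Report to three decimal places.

Cronbach's α = 0.809

sum of item variances = 1.88 + 2.13 + 1.44 + 0.90 + 0.50 + 1.93 = 8.78
Sum of the distinct covariances = 9.07
total variance = 8.78 + 2 × 9.07 = 26.92
α = (k/(k−1))·(1 − sum of item variances/total variance) = (6/5)·(1 − 8.78/26.92) = 0.809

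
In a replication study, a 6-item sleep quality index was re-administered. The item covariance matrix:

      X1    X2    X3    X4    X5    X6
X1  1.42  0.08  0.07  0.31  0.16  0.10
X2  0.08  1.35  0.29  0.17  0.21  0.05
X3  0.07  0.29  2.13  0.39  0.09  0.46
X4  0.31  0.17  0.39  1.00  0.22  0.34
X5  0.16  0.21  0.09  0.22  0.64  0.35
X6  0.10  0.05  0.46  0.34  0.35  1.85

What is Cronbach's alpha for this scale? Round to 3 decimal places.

Cronbach's alpha = 0.527

Σσᵢ² = 1.42 + 1.35 + 2.13 + 1.00 + 0.64 + 1.85 = 8.39
Sum of off-diagonal covariances = 3.29
Var(T) = 8.39 + 2 × 3.29 = 14.97
α = (k/(k−1))·(1 − Σσᵢ²/Var(T)) = (6/5)·(1 − 8.39/14.97) = 0.527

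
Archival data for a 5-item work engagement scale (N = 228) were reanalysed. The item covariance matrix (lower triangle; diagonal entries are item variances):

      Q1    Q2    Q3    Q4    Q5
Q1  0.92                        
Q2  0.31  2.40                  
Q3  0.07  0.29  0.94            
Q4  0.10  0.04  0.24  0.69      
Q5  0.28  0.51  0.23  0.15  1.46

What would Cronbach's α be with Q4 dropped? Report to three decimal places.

Remaining items: Q1, Q2, Q3, Q5 (k = 4).
Σσ²ᵢ = 0.92 + 2.40 + 0.94 + 1.46 = 5.72
Var(T) = 5.72 + 2 × 1.69 = 9.10
α (item deleted) = (4/3)·(1 − 5.72/9.10) = 0.495

α = 0.495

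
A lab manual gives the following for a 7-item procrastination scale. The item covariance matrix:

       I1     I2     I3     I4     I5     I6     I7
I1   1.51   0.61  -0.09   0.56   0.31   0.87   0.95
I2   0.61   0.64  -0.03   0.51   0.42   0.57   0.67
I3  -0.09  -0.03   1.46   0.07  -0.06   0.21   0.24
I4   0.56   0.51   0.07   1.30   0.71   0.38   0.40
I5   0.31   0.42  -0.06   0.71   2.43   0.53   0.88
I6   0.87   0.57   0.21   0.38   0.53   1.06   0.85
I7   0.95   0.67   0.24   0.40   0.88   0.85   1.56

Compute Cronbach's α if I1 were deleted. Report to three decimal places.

Cronbach's α = 0.721

Remaining items: I2, I3, I4, I5, I6, I7 (k = 6).
sum of item variances = 0.64 + 1.46 + 1.30 + 2.43 + 1.06 + 1.56 = 8.45
σ²_total = 8.45 + 2 × 6.35 = 21.15
α (item deleted) = (6/5)·(1 − 8.45/21.15) = 0.721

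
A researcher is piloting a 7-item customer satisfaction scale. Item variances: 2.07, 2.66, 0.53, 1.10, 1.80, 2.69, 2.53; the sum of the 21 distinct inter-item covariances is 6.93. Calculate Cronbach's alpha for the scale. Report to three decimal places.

sum of item variances = 2.07 + 2.66 + 0.53 + 1.10 + 1.80 + 2.69 + 2.53 = 13.38
Sum of distinct covariances = 6.93
total variance = sum of item variances + 2·Σcov = 13.38 + 2 × 6.93 = 27.24
α = (7/6)·(1 − 13.38/27.24) = 0.594

Cronbach's alpha = 0.594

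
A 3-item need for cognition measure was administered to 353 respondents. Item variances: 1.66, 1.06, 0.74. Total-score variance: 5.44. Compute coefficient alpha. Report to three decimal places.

α = 0.546

Σσ²ᵢ = 1.66 + 1.06 + 0.74 = 3.46
α = (k/(k−1))·(1 − Σσ²ᵢ/total variance) = (3/2)·(1 − 3.46/5.44) = 0.546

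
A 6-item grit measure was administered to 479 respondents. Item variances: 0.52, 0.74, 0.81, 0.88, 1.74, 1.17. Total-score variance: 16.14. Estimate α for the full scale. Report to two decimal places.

α = 0.76

Σσ²ᵢ = 0.52 + 0.74 + 0.81 + 0.88 + 1.74 + 1.17 = 5.86
α = (k/(k−1))·(1 − Σσ²ᵢ/σ²_T) = (6/5)·(1 − 5.86/16.14) = 0.76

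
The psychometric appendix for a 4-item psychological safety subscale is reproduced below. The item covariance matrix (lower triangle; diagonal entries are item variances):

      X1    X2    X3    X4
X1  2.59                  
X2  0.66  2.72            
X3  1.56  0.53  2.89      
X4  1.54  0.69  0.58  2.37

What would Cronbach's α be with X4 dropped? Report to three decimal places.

Cronbach's α = 0.602

Remaining items: X1, X2, X3 (k = 3).
Σσ²ᵢ = 2.59 + 2.72 + 2.89 = 8.20
σ²_T = 8.20 + 2 × 2.75 = 13.70
α (item deleted) = (3/2)·(1 − 8.20/13.70) = 0.602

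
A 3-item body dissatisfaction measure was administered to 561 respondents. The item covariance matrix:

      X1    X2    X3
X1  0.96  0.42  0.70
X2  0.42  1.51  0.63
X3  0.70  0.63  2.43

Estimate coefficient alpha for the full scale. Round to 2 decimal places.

α = 0.62

sum of item variances = 0.96 + 1.51 + 2.43 = 4.90
Sum of off-diagonal covariances = 1.75
σ²_T = 4.90 + 2 × 1.75 = 8.40
α = (k/(k−1))·(1 − sum of item variances/σ²_T) = (3/2)·(1 − 4.90/8.40) = 0.62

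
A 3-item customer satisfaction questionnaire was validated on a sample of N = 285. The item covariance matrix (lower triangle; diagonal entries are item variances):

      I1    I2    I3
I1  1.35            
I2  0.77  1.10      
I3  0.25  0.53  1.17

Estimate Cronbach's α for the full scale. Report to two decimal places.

sum of item variances = 1.35 + 1.10 + 1.17 = 3.62
Sum of the distinct covariances = 1.55
total variance = 3.62 + 2 × 1.55 = 6.72
α = (k/(k−1))·(1 − sum of item variances/total variance) = (3/2)·(1 − 3.62/6.72) = 0.69

Cronbach's α = 0.69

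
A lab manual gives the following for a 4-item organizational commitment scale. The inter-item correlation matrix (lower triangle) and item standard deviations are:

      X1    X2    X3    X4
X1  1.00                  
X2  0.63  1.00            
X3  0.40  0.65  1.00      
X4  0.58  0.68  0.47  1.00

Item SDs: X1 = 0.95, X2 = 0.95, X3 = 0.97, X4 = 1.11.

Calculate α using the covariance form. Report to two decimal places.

α = 0.84

Σσ²ᵢ = 0.95² + 0.95² + 0.97² + 1.11² = 3.9780
Covariances σ_ij = r_ij · s_i · s_j:
  σ(X1,X2) = 0.63 × 0.95 × 0.95 = 0.5686
  σ(X1,X3) = 0.40 × 0.95 × 0.97 = 0.3686
  σ(X1,X4) = 0.58 × 0.95 × 1.11 = 0.6116
  σ(X2,X3) = 0.65 × 0.95 × 0.97 = 0.5990
  σ(X2,X4) = 0.68 × 0.95 × 1.11 = 0.7171
  σ(X3,X4) = 0.47 × 0.97 × 1.11 = 0.5060
σ²_T = Σσ²ᵢ + 2·Σσ_ij = 3.9780 + 2 × 3.3709 = 10.7198
α = (4/3)·(1 − 3.9780/10.7198) = 0.84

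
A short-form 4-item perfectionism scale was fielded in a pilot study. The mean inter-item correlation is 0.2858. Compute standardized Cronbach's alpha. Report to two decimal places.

standardized Cronbach's alpha = 0.62

Standardized α = k·r̄ / (1 + (k−1)·r̄) = 4 × 0.2858 / (1 + 3 × 0.2858)
  = 1.1432 / 1.8574 = 0.62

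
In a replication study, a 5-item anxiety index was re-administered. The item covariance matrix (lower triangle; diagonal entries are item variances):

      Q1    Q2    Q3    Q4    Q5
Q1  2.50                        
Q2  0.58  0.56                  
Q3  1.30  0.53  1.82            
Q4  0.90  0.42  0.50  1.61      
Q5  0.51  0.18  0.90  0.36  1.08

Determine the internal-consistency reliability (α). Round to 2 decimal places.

α = 0.78

sum of item variances = 2.50 + 0.56 + 1.82 + 1.61 + 1.08 = 7.57
Σ_{i<j} σ_ij = 6.18
Var(T) = 7.57 + 2 × 6.18 = 19.93
α = (k/(k−1))·(1 − sum of item variances/Var(T)) = (5/4)·(1 − 7.57/19.93) = 0.78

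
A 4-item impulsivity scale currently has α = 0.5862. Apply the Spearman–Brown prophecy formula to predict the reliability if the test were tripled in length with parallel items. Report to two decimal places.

Length factor m = 3
α' = m·α / (1 + (m−1)·α)
   = 3 × 0.5862 / (1 + (3 − 1) × 0.5862)
   = 1.7586 / 2.1724 = 0.81

predicted reliability = 0.81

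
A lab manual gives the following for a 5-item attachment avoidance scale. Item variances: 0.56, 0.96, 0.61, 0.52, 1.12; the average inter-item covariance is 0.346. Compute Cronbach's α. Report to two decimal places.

α = 0.81

Σσᵢ² = 0.56 + 0.96 + 0.61 + 0.52 + 1.12 = 3.77
Sum of the 10 distinct covariances = 10 × 0.346 = 3.460
total variance = Σσᵢ² + 2·Σcov = 3.77 + 2 × 3.460 = 10.690
α = (5/4)·(1 − 3.77/10.690) = 0.81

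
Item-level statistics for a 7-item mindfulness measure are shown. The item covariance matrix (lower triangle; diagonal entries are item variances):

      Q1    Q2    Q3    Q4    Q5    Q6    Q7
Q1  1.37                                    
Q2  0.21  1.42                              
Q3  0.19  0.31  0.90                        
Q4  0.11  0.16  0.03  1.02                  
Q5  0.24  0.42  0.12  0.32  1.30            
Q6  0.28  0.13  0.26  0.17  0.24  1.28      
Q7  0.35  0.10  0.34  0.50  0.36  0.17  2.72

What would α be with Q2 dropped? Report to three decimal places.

Remaining items: Q1, Q3, Q4, Q5, Q6, Q7 (k = 6).
ΣVar(i) = 1.37 + 0.90 + 1.02 + 1.30 + 1.28 + 2.72 = 8.59
σ²_T = 8.59 + 2 × 3.68 = 15.95
α (item deleted) = (6/5)·(1 − 8.59/15.95) = 0.554

α = 0.554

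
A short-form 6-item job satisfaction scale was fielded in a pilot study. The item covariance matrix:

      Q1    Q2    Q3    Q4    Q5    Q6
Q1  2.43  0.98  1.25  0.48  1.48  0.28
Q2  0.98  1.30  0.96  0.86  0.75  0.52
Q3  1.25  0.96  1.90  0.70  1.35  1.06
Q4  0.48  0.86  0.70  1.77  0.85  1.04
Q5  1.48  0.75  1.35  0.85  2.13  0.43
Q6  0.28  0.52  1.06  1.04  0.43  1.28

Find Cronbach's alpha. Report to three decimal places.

sum of item variances = 2.43 + 1.30 + 1.90 + 1.77 + 2.13 + 1.28 = 10.81
Sum of the distinct covariances = 12.99
σ²_T = 10.81 + 2 × 12.99 = 36.79
α = (k/(k−1))·(1 − sum of item variances/σ²_T) = (6/5)·(1 − 10.81/36.79) = 0.847

Cronbach's alpha = 0.847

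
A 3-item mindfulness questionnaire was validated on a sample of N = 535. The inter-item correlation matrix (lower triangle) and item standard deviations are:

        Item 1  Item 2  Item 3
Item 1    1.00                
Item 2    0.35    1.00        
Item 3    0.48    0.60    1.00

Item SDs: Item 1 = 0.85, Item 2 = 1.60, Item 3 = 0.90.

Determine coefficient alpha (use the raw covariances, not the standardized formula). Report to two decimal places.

α = 0.68

Σσ²ᵢ = 0.85² + 1.60² + 0.90² = 4.0925
Covariances σ_ij = r_ij · s_i · s_j:
  σ(Item 1,Item 2) = 0.35 × 0.85 × 1.60 = 0.4760
  σ(Item 1,Item 3) = 0.48 × 0.85 × 0.90 = 0.3672
  σ(Item 2,Item 3) = 0.60 × 1.60 × 0.90 = 0.8640
σ²_T = Σσ²ᵢ + 2·Σσ_ij = 4.0925 + 2 × 1.7072 = 7.5069
α = (3/2)·(1 − 4.0925/7.5069) = 0.68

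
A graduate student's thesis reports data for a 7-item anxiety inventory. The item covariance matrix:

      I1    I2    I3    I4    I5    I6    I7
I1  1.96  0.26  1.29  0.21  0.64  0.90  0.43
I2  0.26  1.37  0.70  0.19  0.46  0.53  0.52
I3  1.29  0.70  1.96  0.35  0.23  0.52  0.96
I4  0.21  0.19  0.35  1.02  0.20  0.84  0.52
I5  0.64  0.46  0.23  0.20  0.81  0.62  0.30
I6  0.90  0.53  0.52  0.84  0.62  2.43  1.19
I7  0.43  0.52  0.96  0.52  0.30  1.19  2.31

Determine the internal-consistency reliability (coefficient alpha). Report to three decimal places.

ΣVar(i) = 1.96 + 1.37 + 1.96 + 1.02 + 0.81 + 2.43 + 2.31 = 11.86
Σ_{i<j} σ_ij = 11.86
Var(T) = 11.86 + 2 × 11.86 = 35.58
α = (k/(k−1))·(1 − ΣVar(i)/Var(T)) = (7/6)·(1 − 11.86/35.58) = 0.778

coefficient alpha = 0.778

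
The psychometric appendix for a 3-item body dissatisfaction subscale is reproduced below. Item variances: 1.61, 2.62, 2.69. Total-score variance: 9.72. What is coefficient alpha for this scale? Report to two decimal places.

coefficient alpha = 0.43

sum of item variances = 1.61 + 2.62 + 2.69 = 6.92
α = (k/(k−1))·(1 − sum of item variances/Var(T)) = (3/2)·(1 − 6.92/9.72) = 0.43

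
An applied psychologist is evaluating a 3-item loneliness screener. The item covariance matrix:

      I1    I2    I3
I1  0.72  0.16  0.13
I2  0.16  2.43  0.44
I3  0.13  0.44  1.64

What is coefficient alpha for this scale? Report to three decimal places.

α = 0.350

Σσᵢ² = 0.72 + 2.43 + 1.64 = 4.79
Sum of off-diagonal covariances = 0.73
σ²_T = 4.79 + 2 × 0.73 = 6.25
α = (k/(k−1))·(1 − Σσᵢ²/σ²_T) = (3/2)·(1 − 4.79/6.25) = 0.350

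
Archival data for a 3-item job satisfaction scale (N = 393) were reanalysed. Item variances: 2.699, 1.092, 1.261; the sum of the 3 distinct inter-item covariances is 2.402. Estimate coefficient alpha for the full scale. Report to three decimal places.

ΣVar(i) = 2.699 + 1.092 + 1.261 = 5.052
Sum of distinct covariances = 2.402
Var(T) = ΣVar(i) + 2·Σcov = 5.052 + 2 × 2.402 = 9.856
α = (3/2)·(1 − 5.052/9.856) = 0.731

α = 0.731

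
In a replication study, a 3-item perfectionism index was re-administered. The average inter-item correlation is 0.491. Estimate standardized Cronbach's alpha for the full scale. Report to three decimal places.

α = 0.743

Standardized α = k·r̄ / (1 + (k−1)·r̄) = 3 × 0.491 / (1 + 2 × 0.491)
  = 1.4730 / 1.9820 = 0.743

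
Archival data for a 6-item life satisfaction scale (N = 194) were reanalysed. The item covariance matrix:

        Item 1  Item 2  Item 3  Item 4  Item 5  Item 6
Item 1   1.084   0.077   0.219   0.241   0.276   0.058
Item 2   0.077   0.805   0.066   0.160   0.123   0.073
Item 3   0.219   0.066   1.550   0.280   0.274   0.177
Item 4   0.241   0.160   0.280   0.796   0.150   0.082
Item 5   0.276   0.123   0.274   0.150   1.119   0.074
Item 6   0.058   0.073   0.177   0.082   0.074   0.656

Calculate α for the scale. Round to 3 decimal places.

α = 0.524

Σσᵢ² = 1.084 + 0.805 + 1.550 + 0.796 + 1.119 + 0.656 = 6.010
Sum of the distinct covariances = 2.330
σ²_total = 6.010 + 2 × 2.330 = 10.670
α = (k/(k−1))·(1 − Σσᵢ²/σ²_total) = (6/5)·(1 − 6.010/10.670) = 0.524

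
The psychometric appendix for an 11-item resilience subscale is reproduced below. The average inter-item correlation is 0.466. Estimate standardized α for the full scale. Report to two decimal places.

Standardized α = k·r̄ / (1 + (k−1)·r̄) = 11 × 0.466 / (1 + 10 × 0.466)
  = 5.1260 / 5.6600 = 0.91

standardized α = 0.91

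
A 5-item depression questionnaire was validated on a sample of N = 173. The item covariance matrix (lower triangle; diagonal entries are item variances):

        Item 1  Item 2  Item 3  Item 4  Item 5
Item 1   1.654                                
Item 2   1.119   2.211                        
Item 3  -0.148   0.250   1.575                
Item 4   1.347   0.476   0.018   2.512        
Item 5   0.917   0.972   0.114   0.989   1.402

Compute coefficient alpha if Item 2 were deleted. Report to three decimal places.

Remaining items: Item 1, Item 3, Item 4, Item 5 (k = 4).
Σσ²ᵢ = 1.654 + 1.575 + 2.512 + 1.402 = 7.143
σ²_total = 7.143 + 2 × 3.237 = 13.617
α (item deleted) = (4/3)·(1 − 7.143/13.617) = 0.634

α = 0.634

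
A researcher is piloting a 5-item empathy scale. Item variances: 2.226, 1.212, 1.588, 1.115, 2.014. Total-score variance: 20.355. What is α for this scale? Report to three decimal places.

ΣVar(i) = 2.226 + 1.212 + 1.588 + 1.115 + 2.014 = 8.155
α = (k/(k−1))·(1 − ΣVar(i)/σ²_total) = (5/4)·(1 − 8.155/20.355) = 0.749

α = 0.749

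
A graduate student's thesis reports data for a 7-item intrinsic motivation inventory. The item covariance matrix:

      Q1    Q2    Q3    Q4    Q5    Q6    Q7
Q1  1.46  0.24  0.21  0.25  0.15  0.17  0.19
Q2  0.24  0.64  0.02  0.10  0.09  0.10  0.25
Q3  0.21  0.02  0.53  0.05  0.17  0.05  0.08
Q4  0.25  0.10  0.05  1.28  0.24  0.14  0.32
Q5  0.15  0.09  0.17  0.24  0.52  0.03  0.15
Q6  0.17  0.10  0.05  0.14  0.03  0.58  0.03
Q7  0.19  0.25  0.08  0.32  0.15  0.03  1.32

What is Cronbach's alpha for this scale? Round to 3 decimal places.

Cronbach's alpha = 0.571

Σσᵢ² = 1.46 + 0.64 + 0.53 + 1.28 + 0.52 + 0.58 + 1.32 = 6.33
Sum of the distinct covariances = 3.03
σ²_total = 6.33 + 2 × 3.03 = 12.39
α = (k/(k−1))·(1 − Σσᵢ²/σ²_total) = (7/6)·(1 − 6.33/12.39) = 0.571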